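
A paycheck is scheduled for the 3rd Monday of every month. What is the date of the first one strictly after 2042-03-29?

2042-04-21

March 2042 starts on a Saturday; its first Monday is the 3rd, so the 3rd Monday is the 17th — 2042-03-17.
That is not after 2042-03-29, so look at April 2042.
April 2042 starts on a Tuesday; its first Monday is the 7th, so the 3rd Monday is the 21st — 2042-04-21.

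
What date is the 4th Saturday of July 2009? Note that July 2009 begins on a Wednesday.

July 25, 2009

July 2009 begins on a Wednesday, so the first Saturday is July 4 (3 days later).
The 4th Saturday is 3 weeks later: 4 + 21 = 25.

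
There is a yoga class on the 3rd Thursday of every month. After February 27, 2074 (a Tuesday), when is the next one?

March 15, 2074

February 2074 starts on a Thursday; its first Thursday is the 1st, so the 3rd Thursday is the 15th — February 15, 2074.
That is not after February 27, 2074, so look at March 2074.
March 2074 starts on a Thursday; its first Thursday is the 1st, so the 3rd Thursday is the 15th — March 15, 2074.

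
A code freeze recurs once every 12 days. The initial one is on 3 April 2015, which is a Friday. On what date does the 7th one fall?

14 June 2015

The 7th occurrence is 6 intervals after the first: 6 × 12 = 72 days after 3 April 2015.
April has 30 days — 27 days to the end of April leaves 45.
May has 31 days (14 left).
14 days into June → 14 June 2015.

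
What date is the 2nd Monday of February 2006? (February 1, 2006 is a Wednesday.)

February 2006 begins on a Wednesday, so the first Monday is February 6 (5 days later).
The 2nd Monday is 1 weeks later: 6 + 7 = 13.

February 13, 2006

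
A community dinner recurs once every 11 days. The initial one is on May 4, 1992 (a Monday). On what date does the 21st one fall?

Dec 10, 1992

The 21st occurrence is 20 intervals after the first: 20 × 11 = 220 days after May 4, 1992.
May has 31 days — 27 days to the end of May leaves 193.
Jun has 30 days (163 left).
Jul has 31 days (132 left).
Aug has 31 days (101 left).
Sep has 30 days (71 left).
Oct has 31 days (40 left).
Nov has 30 days (10 left).
10 days into Dec → Dec 10, 1992.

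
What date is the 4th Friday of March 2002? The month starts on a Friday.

2002-03-22

March 2002 begins on a Friday, so the first Friday is March 1.
The 4th Friday is 3 weeks later: 1 + 21 = 22.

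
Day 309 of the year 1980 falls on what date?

Nov 4, 1980

Jan has 31 days (309 − 31 = 278 remain).
Feb has 29 days (278 − 29 = 249 remain).
Mar has 31 days (249 − 31 = 218 remain).
Apr has 30 days (218 − 30 = 188 remain).
May has 31 days (188 − 31 = 157 remain).
Jun has 30 days (157 − 30 = 127 remain).
Jul has 31 days (127 − 31 = 96 remain).
Aug has 31 days (96 − 31 = 65 remain).
Sep has 30 days (65 − 30 = 35 remain).
Oct has 31 days (35 − 31 = 4 remain).
4 into Nov → Nov 4.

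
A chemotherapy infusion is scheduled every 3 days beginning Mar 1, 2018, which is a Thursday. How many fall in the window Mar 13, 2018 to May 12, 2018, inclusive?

21

Occurrences land 3·i days after Mar 1, 2018 for i = 0, 1, 2, …
Mar 13, 2018 is 12 days after the start; 12 ÷ 3 = 4 remainder 0. First occurrence in the window: #5 on Mar 13, 2018 (4×3 = 12 days in).
May 12, 2018 is 72 days after the start; 72 ÷ 3 = 24 remainder 0. Last occurrence in the window: #25 on May 12, 2018.
Occurrences #5 through #25: 21 in total.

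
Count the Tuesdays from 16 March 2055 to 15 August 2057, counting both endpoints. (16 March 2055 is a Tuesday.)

16 March 2055 is a Tuesday; the first Tuesday on or after it is 16 March 2055.
From 16 March 2055 to 15 August 2057: 290 + 366 + 227 = 883 days (rest of 2055, 2056, to 15 August 2057 in 2057).
883 ÷ 7 = 126 full weeks with remainder 1, so 126 more Tuesdays after the first → 127.

127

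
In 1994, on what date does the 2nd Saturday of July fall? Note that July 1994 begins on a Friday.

July 9, 1994

July 1994 begins on a Friday, so the first Saturday is July 2 (1 day later).
The 2nd Saturday is 1 weeks later: 2 + 7 = 9.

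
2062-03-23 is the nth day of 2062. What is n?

82

Days in months before March: 31 + 28 = 59.
Plus 23 days into March → day 82.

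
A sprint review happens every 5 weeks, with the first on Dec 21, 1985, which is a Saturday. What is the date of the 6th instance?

The 6th occurrence is 5 intervals after the first: 5 × 35 = 175 days after Dec 21, 1985.
Dec has 31 days — 10 days to the end of Dec leaves 165.
Jan has 31 days (134 left).
Feb has 28 days (106 left).
Mar has 31 days (75 left).
Apr has 30 days (45 left).
May has 31 days (14 left).
14 days into Jun → Jun 14, 1986.

Jun 14, 1986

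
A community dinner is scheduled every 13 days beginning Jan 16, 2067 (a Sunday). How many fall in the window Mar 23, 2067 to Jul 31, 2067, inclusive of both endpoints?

Occurrences land 13·i days after Jan 16, 2067 for i = 0, 1, 2, …
Mar 23, 2067 is 66 days after the start; 66 ÷ 13 = 5 remainder 1; since the remainder is 1, round up to i = 6. First occurrence in the window: #7 on Apr 4, 2067 (6×13 = 78 days in).
Jul 31, 2067 is 196 days after the start; 196 ÷ 13 = 15 remainder 1. Last occurrence in the window: #16 on Jul 30, 2067.
Occurrences #7 through #16: 10 in total.

10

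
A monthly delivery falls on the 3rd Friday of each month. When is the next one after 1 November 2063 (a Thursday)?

November 2063 starts on a Thursday; its first Friday is the 2nd, so the 3rd Friday is the 16th — 16 November 2063.
16 November 2063 is after 1 November 2063, so that is the next one.

16 November 2063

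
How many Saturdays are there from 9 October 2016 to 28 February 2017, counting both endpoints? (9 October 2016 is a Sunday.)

9 October 2016 is a Sunday; the first Saturday on or after it is 15 October 2016 (6 days later).
From 15 October 2016 to 28 February 2017: 16 + 30 + 31 + 31 + 28 = 136 days (rest of October, November, December, January, February).
136 ÷ 7 = 19 full weeks with remainder 3, so 19 more Saturdays after the first → 20.

20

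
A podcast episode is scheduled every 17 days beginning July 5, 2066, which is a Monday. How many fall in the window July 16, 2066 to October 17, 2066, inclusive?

Occurrences land 17·i days after July 5, 2066 for i = 0, 1, 2, …
July 16, 2066 is 11 days after the start; 11 ÷ 17 = 0 remainder 11; since the remainder is 11, round up to i = 1. First occurrence in the window: #2 on July 22, 2066 (1×17 = 17 days in).
October 17, 2066 is 104 days after the start; 104 ÷ 17 = 6 remainder 2. Last occurrence in the window: #7 on October 15, 2066.
Occurrences #2 through #7: 6 in total.

6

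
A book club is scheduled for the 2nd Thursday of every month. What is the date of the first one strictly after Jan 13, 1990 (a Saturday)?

Feb 8, 1990

Jan 1990 starts on a Monday; its first Thursday is the 4th, so the 2nd Thursday is the 11th — Jan 11, 1990.
That is not after Jan 13, 1990, so look at Feb 1990.
Feb 1990 starts on a Thursday; its first Thursday is the 1st, so the 2nd Thursday is the 8th — Feb 8, 1990.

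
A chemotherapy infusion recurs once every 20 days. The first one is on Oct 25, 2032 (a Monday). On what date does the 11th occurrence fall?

May 13, 2033

The 11th occurrence is 10 intervals after the first: 10 × 20 = 200 days after Oct 25, 2032.
Oct has 31 days — 6 days to the end of Oct leaves 194.
Nov has 30 days (164 left).
Dec has 31 days (133 left).
Jan has 31 days (102 left).
Feb has 28 days (74 left).
Mar has 31 days (43 left).
Apr has 30 days (13 left).
13 days into May → May 13, 2033.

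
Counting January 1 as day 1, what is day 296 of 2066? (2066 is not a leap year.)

October 23, 2066

January has 31 days (296 − 31 = 265 remain).
February has 28 days (265 − 28 = 237 remain).
March has 31 days (237 − 31 = 206 remain).
April has 30 days (206 − 30 = 176 remain).
May has 31 days (176 − 31 = 145 remain).
June has 30 days (145 − 30 = 115 remain).
July has 31 days (115 − 31 = 84 remain).
August has 31 days (84 − 31 = 53 remain).
September has 30 days (53 − 30 = 23 remain).
23 into October → October 23.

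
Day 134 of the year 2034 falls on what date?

January has 31 days (134 − 31 = 103 remain).
February has 28 days (103 − 28 = 75 remain).
March has 31 days (75 − 31 = 44 remain).
April has 30 days (44 − 30 = 14 remain).
14 into May → May 14.

2034-05-14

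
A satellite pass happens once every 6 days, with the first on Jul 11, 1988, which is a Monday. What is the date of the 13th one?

The 13th occurrence is 12 intervals after the first: 12 × 6 = 72 days after Jul 11, 1988.
Jul has 31 days — 20 days to the end of Jul leaves 52.
Aug has 31 days (21 left).
21 days into Sep → Sep 21, 1988.

Sep 21, 1988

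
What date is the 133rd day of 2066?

January has 31 days (133 − 31 = 102 remain).
February has 28 days (102 − 28 = 74 remain).
March has 31 days (74 − 31 = 43 remain).
April has 30 days (43 − 30 = 13 remain).
13 into May → May 13.

13 May 2066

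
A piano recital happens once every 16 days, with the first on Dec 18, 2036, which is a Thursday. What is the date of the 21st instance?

The 21st occurrence is 20 intervals after the first: 20 × 16 = 320 days after Dec 18, 2036.
Dec has 31 days — 13 days to the end of Dec leaves 307.
Jan has 31 days (276 left).
Feb has 28 days (248 left).
Mar has 31 days (217 left).
Apr has 30 days (187 left).
May has 31 days (156 left).
Jun has 30 days (126 left).
Jul has 31 days (95 left).
Aug has 31 days (64 left).
Sep has 30 days (34 left).
Oct has 31 days (3 left).
3 days into Nov → Nov 3, 2037.

Nov 3, 2037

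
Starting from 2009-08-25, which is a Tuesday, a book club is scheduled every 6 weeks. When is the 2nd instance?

The 2nd occurrence is 1 interval after the first: 1 × 42 = 42 days after 2009-08-25.
August has 31 days — 6 days to the end of August leaves 36.
September has 30 days (6 left).
6 days into October → 2009-10-06.

2009-10-06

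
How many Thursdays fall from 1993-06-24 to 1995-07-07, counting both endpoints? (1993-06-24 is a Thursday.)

107

1993-06-24 is a Thursday; the first Thursday on or after it is 1993-06-24.
From 1993-06-24 to 1995-07-07: 190 + 365 + 188 = 743 days (rest of 1993, 1994, to 1995-07-07 in 1995).
743 ÷ 7 = 106 full weeks with remainder 1, so 106 more Thursdays after the first → 107.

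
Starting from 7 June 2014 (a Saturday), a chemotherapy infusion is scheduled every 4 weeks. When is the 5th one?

27 September 2014

The 5th occurrence is 4 intervals after the first: 4 × 28 = 112 days after 7 June 2014.
June has 30 days — 23 days to the end of June leaves 89.
July has 31 days (58 left).
August has 31 days (27 left).
27 days into September → 27 September 2014.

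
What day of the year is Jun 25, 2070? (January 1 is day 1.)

176

Days in months before Jun: 31 + 28 + 31 + 30 + 31 = 151.
Plus 25 days into Jun → day 176.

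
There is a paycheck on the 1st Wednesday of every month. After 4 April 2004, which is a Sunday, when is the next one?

April 2004 starts on a Thursday, so its 1st Wednesday is 7 April 2004 (6 days in).
7 April 2004 is after 4 April 2004, so that is the next one.

7 April 2004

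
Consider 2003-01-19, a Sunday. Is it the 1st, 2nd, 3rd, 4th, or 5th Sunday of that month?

3rd

Day 19 falls in week ⌈19/7⌉ of the month.
Days 1–7 hold the 1st Sunday, 8–14 the 2nd, 15–21 the 3rd, 22–28 the 4th, 29–31 the 5th.
19 is in the range for the 3rd.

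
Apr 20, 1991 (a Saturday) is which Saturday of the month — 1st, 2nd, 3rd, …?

3rd

Day 20 falls in week ⌈20/7⌉ of the month.
Days 1–7 hold the 1st Saturday, 8–14 the 2nd, 15–21 the 3rd, 22–28 the 4th, 29–31 the 5th.
20 is in the range for the 3rd.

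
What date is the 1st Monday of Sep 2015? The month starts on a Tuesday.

Sep 2015 begins on a Tuesday, so the first Monday is Sep 7 (6 days later).

Sep 7, 2015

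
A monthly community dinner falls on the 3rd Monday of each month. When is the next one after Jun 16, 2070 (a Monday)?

Jun 2070 starts on a Sunday; its first Monday is the 2nd, so the 3rd Monday is the 16th — Jun 16, 2070.
That is not after Jun 16, 2070, so look at Jul 2070.
Jul 2070 starts on a Tuesday; its first Monday is the 7th, so the 3rd Monday is the 21st — Jul 21, 2070.

Jul 21, 2070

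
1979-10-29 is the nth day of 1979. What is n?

302

Days in months before October: 31 + 28 + 31 + 30 + 31 + 30 + 31 + 31 + 30 = 273.
Plus 29 days into October → day 302.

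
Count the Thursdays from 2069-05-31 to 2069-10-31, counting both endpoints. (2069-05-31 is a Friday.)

2069-05-31 is a Friday; the first Thursday on or after it is 2069-06-06 (6 days later).
From 2069-06-06 to 2069-10-31: 24 + 31 + 31 + 30 + 31 = 147 days (rest of June, July, August, September, October).
147 ÷ 7 = 21 full weeks with remainder 0, so 21 more Thursdays after the first → 22.

22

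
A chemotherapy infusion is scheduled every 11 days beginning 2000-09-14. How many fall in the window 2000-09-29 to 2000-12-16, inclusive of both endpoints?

7

Occurrences land 11·i days after 2000-09-14 for i = 0, 1, 2, …
2000-09-29 is 15 days after the start; 15 ÷ 11 = 1 remainder 4; since the remainder is 4, round up to i = 2. First occurrence in the window: #3 on 2000-10-06 (2×11 = 22 days in).
2000-12-16 is 93 days after the start; 93 ÷ 11 = 8 remainder 5. Last occurrence in the window: #9 on 2000-12-11.
Occurrences #3 through #9: 7 in total.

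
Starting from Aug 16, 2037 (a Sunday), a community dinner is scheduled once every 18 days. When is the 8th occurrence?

The 8th occurrence is 7 intervals after the first: 7 × 18 = 126 days after Aug 16, 2037.
Aug has 31 days — 15 days to the end of Aug leaves 111.
Sep has 30 days (81 left).
Oct has 31 days (50 left).
Nov has 30 days (20 left).
20 days into Dec → Dec 20, 2037.

Dec 20, 2037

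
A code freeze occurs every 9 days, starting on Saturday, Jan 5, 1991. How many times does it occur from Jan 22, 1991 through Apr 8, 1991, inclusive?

Occurrences land 9·i days after Jan 5, 1991 for i = 0, 1, 2, …
Jan 22, 1991 is 17 days after the start; 17 ÷ 9 = 1 remainder 8; since the remainder is 8, round up to i = 2. First occurrence in the window: #3 on Jan 23, 1991 (2×9 = 18 days in).
Apr 8, 1991 is 93 days after the start; 93 ÷ 9 = 10 remainder 3. Last occurrence in the window: #11 on Apr 5, 1991.
Occurrences #3 through #11: 9 in total.

9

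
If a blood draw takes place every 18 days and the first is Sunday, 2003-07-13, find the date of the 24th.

The 24th occurrence is 23 intervals after the first: 23 × 18 = 414 days after 2003-07-13.
July has 31 days — 18 days to the end of July leaves 396.
August has 31 days (365 left).
September has 30 days (335 left).
October has 31 days (304 left).
November has 30 days (274 left).
December has 31 days (243 left).
January has 31 days (212 left).
February has 29 days (183 left).
March has 31 days (152 left).
April has 30 days (122 left).
May has 31 days (91 left).
June has 30 days (61 left).
July has 31 days (30 left).
30 days into August → 2004-08-30.

2004-08-30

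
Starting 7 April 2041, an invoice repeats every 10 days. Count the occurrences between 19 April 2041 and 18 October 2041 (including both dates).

18

Occurrences land 10·i days after 7 April 2041 for i = 0, 1, 2, …
19 April 2041 is 12 days after the start; 12 ÷ 10 = 1 remainder 2; since the remainder is 2, round up to i = 2. First occurrence in the window: #3 on 27 April 2041 (2×10 = 20 days in).
18 October 2041 is 194 days after the start; 194 ÷ 10 = 19 remainder 4. Last occurrence in the window: #20 on 14 October 2041.
Occurrences #3 through #20: 18 in total.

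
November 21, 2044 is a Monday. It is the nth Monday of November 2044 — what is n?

3rd

Day 21 falls in week ⌈21/7⌉ of the month.
Days 1–7 hold the 1st Monday, 8–14 the 2nd, 15–21 the 3rd, 22–28 the 4th, 29–31 the 5th.
21 is in the range for the 3rd.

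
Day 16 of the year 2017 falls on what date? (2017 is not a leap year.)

16 into January → January 16.

2017-01-16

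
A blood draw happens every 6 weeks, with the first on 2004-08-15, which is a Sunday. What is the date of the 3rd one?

2004-11-07

The 3rd occurrence is 2 intervals after the first: 2 × 42 = 84 days after 2004-08-15.
August has 31 days — 16 days to the end of August leaves 68.
September has 30 days (38 left).
October has 31 days (7 left).
7 days into November → 2004-11-07.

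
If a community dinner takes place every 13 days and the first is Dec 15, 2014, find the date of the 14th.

The 14th occurrence is 13 intervals after the first: 13 × 13 = 169 days after Dec 15, 2014.
Dec has 31 days — 16 days to the end of Dec leaves 153.
Jan has 31 days (122 left).
Feb has 28 days (94 left).
Mar has 31 days (63 left).
Apr has 30 days (33 left).
May has 31 days (2 left).
2 days into Jun → Jun 2, 2015.

Jun 2, 2015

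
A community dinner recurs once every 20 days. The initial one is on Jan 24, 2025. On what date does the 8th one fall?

The 8th occurrence is 7 intervals after the first: 7 × 20 = 140 days after Jan 24, 2025.
Jan has 31 days — 7 days to the end of Jan leaves 133.
Feb has 28 days (105 left).
Mar has 31 days (74 left).
Apr has 30 days (44 left).
May has 31 days (13 left).
13 days into Jun → Jun 13, 2025.

Jun 13, 2025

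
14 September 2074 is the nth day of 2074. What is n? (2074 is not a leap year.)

257

Days in months before September: 31 + 28 + 31 + 30 + 31 + 30 + 31 + 31 = 243.
Plus 14 days into September → day 257.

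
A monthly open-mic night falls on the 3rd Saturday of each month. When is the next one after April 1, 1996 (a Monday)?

April 20, 1996

April 1996 starts on a Monday; its first Saturday is the 6th, so the 3rd Saturday is the 20th — April 20, 1996.
April 20, 1996 is after April 1, 1996, so that is the next one.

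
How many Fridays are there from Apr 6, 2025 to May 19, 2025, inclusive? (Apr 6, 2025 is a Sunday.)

6

Apr 6, 2025 is a Sunday; the first Friday on or after it is Apr 11, 2025 (5 days later).
From Apr 11, 2025 to May 19, 2025: 19 + 19 = 38 days (rest of Apr, May).
38 ÷ 7 = 5 full weeks with remainder 3, so 5 more Fridays after the first → 6.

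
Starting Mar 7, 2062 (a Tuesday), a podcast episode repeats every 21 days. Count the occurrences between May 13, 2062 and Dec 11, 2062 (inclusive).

10

Occurrences land 21·i days after Mar 7, 2062 for i = 0, 1, 2, …
May 13, 2062 is 67 days after the start; 67 ÷ 21 = 3 remainder 4; since the remainder is 4, round up to i = 4. First occurrence in the window: #5 on May 30, 2062 (4×21 = 84 days in).
Dec 11, 2062 is 279 days after the start; 279 ÷ 21 = 13 remainder 6. Last occurrence in the window: #14 on Dec 5, 2062.
Occurrences #5 through #14: 10 in total.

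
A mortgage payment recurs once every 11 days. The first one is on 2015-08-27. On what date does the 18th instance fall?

The 18th occurrence is 17 intervals after the first: 17 × 11 = 187 days after 2015-08-27.
August has 31 days — 4 days to the end of August leaves 183.
September has 30 days (153 left).
October has 31 days (122 left).
November has 30 days (92 left).
December has 31 days (61 left).
January has 31 days (30 left).
February has 29 days (1 left).
1 day into March → 2016-03-01.

2016-03-01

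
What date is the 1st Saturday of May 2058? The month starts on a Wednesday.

May 2058 begins on a Wednesday, so the first Saturday is May 4 (3 days later).

May 4, 2058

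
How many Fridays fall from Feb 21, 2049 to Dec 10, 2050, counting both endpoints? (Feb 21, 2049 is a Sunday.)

94

Feb 21, 2049 is a Sunday; the first Friday on or after it is Feb 26, 2049 (5 days later).
From Feb 26, 2049 to Dec 10, 2050: 308 + 344 = 652 days (rest of 2049, to Dec 10, 2050 in 2050).
652 ÷ 7 = 93 full weeks with remainder 1, so 93 more Fridays after the first → 94.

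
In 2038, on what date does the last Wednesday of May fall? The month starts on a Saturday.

26 May 2038

May 2038 begins on a Saturday, so the first Wednesday is May 5 (4 days later).
May 2038 has 31 days. Adding weeks: 5, 12, 19, 26 — the last one ≤ 31 is the 26th.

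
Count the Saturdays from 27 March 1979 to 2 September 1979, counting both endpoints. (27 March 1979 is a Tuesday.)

23

27 March 1979 is a Tuesday; the first Saturday on or after it is 31 March 1979 (4 days later).
From 31 March 1979 to 2 September 1979: 0 + 30 + 31 + 30 + 31 + 31 + 2 = 155 days (rest of March, April, May, June, July, August, September).
155 ÷ 7 = 22 full weeks with remainder 1, so 22 more Saturdays after the first → 23.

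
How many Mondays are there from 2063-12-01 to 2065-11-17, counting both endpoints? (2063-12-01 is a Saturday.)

2063-12-01 is a Saturday; the first Monday on or after it is 2063-12-03 (2 days later).
From 2063-12-03 to 2065-11-17: 28 + 366 + 321 = 715 days (rest of 2063, 2064, to 2065-11-17 in 2065).
715 ÷ 7 = 102 full weeks with remainder 1, so 102 more Mondays after the first → 103.

103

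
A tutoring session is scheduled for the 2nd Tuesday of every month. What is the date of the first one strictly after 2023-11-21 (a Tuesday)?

2023-12-12

November 2023 starts on a Wednesday; its first Tuesday is the 7th, so the 2nd Tuesday is the 14th — 2023-11-14.
That is not after 2023-11-21, so look at December 2023.
December 2023 starts on a Friday; its first Tuesday is the 5th, so the 2nd Tuesday is the 12th — 2023-12-12.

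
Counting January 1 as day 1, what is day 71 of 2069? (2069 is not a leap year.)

March 12, 2069

January has 31 days (71 − 31 = 40 remain).
February has 28 days (40 − 28 = 12 remain).
12 into March → March 12.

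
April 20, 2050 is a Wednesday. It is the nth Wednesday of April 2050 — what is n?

Day 20 falls in week ⌈20/7⌉ of the month.
Days 1–7 hold the 1st Wednesday, 8–14 the 2nd, 15–21 the 3rd, 22–28 the 4th, 29–31 the 5th.
20 is in the range for the 3rd.

3rd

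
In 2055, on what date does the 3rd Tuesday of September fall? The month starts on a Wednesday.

21 September 2055

September 2055 begins on a Wednesday, so the first Tuesday is September 7 (6 days later).
The 3rd Tuesday is 2 weeks later: 7 + 14 = 21.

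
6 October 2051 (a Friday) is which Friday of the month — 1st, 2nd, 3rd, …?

Day 6 falls in week ⌈6/7⌉ of the month.
Days 1–7 hold the 1st Friday, 8–14 the 2nd, 15–21 the 3rd, 22–28 the 4th, 29–31 the 5th.
6 is in the range for the 1st.

1st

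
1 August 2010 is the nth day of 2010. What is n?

213

Days in months before August: 31 + 28 + 31 + 30 + 31 + 30 + 31 = 212.
Plus 1 day into August → day 213.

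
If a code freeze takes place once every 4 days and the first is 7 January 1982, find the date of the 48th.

The 48th occurrence is 47 intervals after the first: 47 × 4 = 188 days after 7 January 1982.
January has 31 days — 24 days to the end of January leaves 164.
February has 28 days (136 left).
March has 31 days (105 left).
April has 30 days (75 left).
May has 31 days (44 left).
June has 30 days (14 left).
14 days into July → 14 July 1982.

14 July 1982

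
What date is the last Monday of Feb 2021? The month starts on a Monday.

Feb 22, 2021

Feb 2021 begins on a Monday, so the first Monday is Feb 1.
Feb 2021 has 28 days. Adding weeks: 1, 8, 15, 22 — the last one ≤ 28 is the 22nd.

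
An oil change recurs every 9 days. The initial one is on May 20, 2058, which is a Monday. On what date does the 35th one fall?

The 35th occurrence is 34 intervals after the first: 34 × 9 = 306 days after May 20, 2058.
May has 31 days — 11 days to the end of May leaves 295.
June has 30 days (265 left).
July has 31 days (234 left).
August has 31 days (203 left).
September has 30 days (173 left).
October has 31 days (142 left).
November has 30 days (112 left).
December has 31 days (81 left).
January has 31 days (50 left).
February has 28 days (22 left).
22 days into March → March 22, 2059.

March 22, 2059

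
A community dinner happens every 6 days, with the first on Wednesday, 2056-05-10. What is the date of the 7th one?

The 7th occurrence is 6 intervals after the first: 6 × 6 = 36 days after 2056-05-10.
May has 31 days — 21 days to the end of May leaves 15.
15 days into June → 2056-06-15.

2056-06-15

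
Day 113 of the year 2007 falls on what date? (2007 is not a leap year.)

January has 31 days (113 − 31 = 82 remain).
February has 28 days (82 − 28 = 54 remain).
March has 31 days (54 − 31 = 23 remain).
23 into April → April 23.

23 April 2007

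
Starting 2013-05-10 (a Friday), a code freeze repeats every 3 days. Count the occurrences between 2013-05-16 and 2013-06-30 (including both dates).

16

Occurrences land 3·i days after 2013-05-10 for i = 0, 1, 2, …
2013-05-16 is 6 days after the start; 6 ÷ 3 = 2 remainder 0. First occurrence in the window: #3 on 2013-05-16 (2×3 = 6 days in).
2013-06-30 is 51 days after the start; 51 ÷ 3 = 17 remainder 0. Last occurrence in the window: #18 on 2013-06-30.
Occurrences #3 through #18: 16 in total.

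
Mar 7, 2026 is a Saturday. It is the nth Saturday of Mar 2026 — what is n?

Day 7 falls in week ⌈7/7⌉ of the month.
Days 1–7 hold the 1st Saturday, 8–14 the 2nd, 15–21 the 3rd, 22–28 the 4th, 29–31 the 5th.
7 is in the range for the 1st.

1st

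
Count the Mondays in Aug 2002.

Aug 1, 2002 is a Thursday; the first Monday on or after it is Aug 5, 2002 (4 days later).
From Aug 5, 2002 to Aug 31, 2002 is 31 − 5 = 26 days.
26 ÷ 7 = 3 full weeks with remainder 5, so 3 more Mondays after the first → 4.

4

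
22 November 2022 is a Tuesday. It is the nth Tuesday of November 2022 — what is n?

Day 22 falls in week ⌈22/7⌉ of the month.
Days 1–7 hold the 1st Tuesday, 8–14 the 2nd, 15–21 the 3rd, 22–28 the 4th, 29–31 the 5th.
22 is in the range for the 4th.

4th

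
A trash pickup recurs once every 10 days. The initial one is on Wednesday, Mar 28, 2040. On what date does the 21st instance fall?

The 21st occurrence is 20 intervals after the first: 20 × 10 = 200 days after Mar 28, 2040.
Mar has 31 days — 3 days to the end of Mar leaves 197.
Apr has 30 days (167 left).
May has 31 days (136 left).
Jun has 30 days (106 left).
Jul has 31 days (75 left).
Aug has 31 days (44 left).
Sep has 30 days (14 left).
14 days into Oct → Oct 14, 2040.

Oct 14, 2040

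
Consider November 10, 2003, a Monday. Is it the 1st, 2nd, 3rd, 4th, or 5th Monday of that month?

2nd

Day 10 falls in week ⌈10/7⌉ of the month.
Days 1–7 hold the 1st Monday, 8–14 the 2nd, 15–21 the 3rd, 22–28 the 4th, 29–31 the 5th.
10 is in the range for the 2nd.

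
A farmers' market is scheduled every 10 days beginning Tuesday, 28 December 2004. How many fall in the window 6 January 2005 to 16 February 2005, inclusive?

5

Occurrences land 10·i days after 28 December 2004 for i = 0, 1, 2, …
6 January 2005 is 9 days after the start; 9 ÷ 10 = 0 remainder 9; since the remainder is 9, round up to i = 1. First occurrence in the window: #2 on 7 January 2005 (1×10 = 10 days in).
16 February 2005 is 50 days after the start; 50 ÷ 10 = 5 remainder 0. Last occurrence in the window: #6 on 16 February 2005.
Occurrences #2 through #6: 5 in total.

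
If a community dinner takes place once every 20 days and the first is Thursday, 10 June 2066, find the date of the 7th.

The 7th occurrence is 6 intervals after the first: 6 × 20 = 120 days after 10 June 2066.
June has 30 days — 20 days to the end of June leaves 100.
July has 31 days (69 left).
August has 31 days (38 left).
September has 30 days (8 left).
8 days into October → 8 October 2066.

8 October 2066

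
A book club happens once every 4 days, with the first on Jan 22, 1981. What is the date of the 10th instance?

The 10th occurrence is 9 intervals after the first: 9 × 4 = 36 days after Jan 22, 1981.
Jan has 31 days — 9 days to the end of Jan leaves 27.
27 days into Feb → Feb 27, 1981.

Feb 27, 1981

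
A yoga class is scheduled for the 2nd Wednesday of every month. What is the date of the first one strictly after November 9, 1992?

November 1992 starts on a Sunday; its first Wednesday is the 4th, so the 2nd Wednesday is the 11th — November 11, 1992.
November 11, 1992 is after November 9, 1992, so that is the next one.

November 11, 1992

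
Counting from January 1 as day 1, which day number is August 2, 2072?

215

Days in months before August: 31 + 29 + 31 + 30 + 31 + 30 + 31 = 213.
Plus 2 days into August → day 215.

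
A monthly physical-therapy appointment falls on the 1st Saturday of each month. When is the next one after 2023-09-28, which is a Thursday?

September 2023 starts on a Friday, so its 1st Saturday is 2023-09-02 (1 day in).
That is not after 2023-09-28, so look at October 2023.
October 2023 starts on a Sunday, so its 1st Saturday is 2023-10-07 (6 days in).

2023-10-07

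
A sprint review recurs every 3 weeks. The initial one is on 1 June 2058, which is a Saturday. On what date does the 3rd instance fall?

13 July 2058

The 3rd occurrence is 2 intervals after the first: 2 × 21 = 42 days after 1 June 2058.
June has 30 days — 29 days to the end of June leaves 13.
13 days into July → 13 July 2058.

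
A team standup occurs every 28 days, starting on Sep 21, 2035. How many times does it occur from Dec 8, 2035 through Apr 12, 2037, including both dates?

18

Occurrences land 28·i days after Sep 21, 2035 for i = 0, 1, 2, …
Dec 8, 2035 is 78 days after the start; 78 ÷ 28 = 2 remainder 22; since the remainder is 22, round up to i = 3. First occurrence in the window: #4 on Dec 14, 2035 (3×28 = 84 days in).
Apr 12, 2037 is 569 days after the start; 569 ÷ 28 = 20 remainder 9. Last occurrence in the window: #21 on Apr 3, 2037.
Occurrences #4 through #21: 18 in total.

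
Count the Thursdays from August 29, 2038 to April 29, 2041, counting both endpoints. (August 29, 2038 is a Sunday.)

August 29, 2038 is a Sunday; the first Thursday on or after it is September 2, 2038 (4 days later).
From September 2, 2038 to April 29, 2041: 120 + 365 + 366 + 119 = 970 days (rest of 2038, 2039, 2040, to April 29, 2041 in 2041).
970 ÷ 7 = 138 full weeks with remainder 4, so 138 more Thursdays after the first → 139.

139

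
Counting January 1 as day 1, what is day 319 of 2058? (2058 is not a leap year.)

January has 31 days (319 − 31 = 288 remain).
February has 28 days (288 − 28 = 260 remain).
March has 31 days (260 − 31 = 229 remain).
April has 30 days (229 − 30 = 199 remain).
May has 31 days (199 − 31 = 168 remain).
June has 30 days (168 − 30 = 138 remain).
July has 31 days (138 − 31 = 107 remain).
August has 31 days (107 − 31 = 76 remain).
September has 30 days (76 − 30 = 46 remain).
October has 31 days (46 − 31 = 15 remain).
15 into November → November 15.

2058-11-15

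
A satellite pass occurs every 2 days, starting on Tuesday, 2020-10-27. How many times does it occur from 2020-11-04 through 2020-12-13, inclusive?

Occurrences land 2·i days after 2020-10-27 for i = 0, 1, 2, …
2020-11-04 is 8 days after the start; 8 ÷ 2 = 4 remainder 0. First occurrence in the window: #5 on 2020-11-04 (4×2 = 8 days in).
2020-12-13 is 47 days after the start; 47 ÷ 2 = 23 remainder 1. Last occurrence in the window: #24 on 2020-12-12.
Occurrences #5 through #24: 20 in total.

20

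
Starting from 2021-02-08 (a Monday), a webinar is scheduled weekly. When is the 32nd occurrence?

The 32nd occurrence is 31 intervals after the first: 31 × 7 = 217 days after 2021-02-08.
February has 28 days — 20 days to the end of February leaves 197.
March has 31 days (166 left).
April has 30 days (136 left).
May has 31 days (105 left).
June has 30 days (75 left).
July has 31 days (44 left).
August has 31 days (13 left).
13 days into September → 2021-09-13.

2021-09-13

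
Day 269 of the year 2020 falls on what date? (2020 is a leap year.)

25 September 2020

January has 31 days (269 − 31 = 238 remain).
February has 29 days (238 − 29 = 209 remain).
March has 31 days (209 − 31 = 178 remain).
April has 30 days (178 − 30 = 148 remain).
May has 31 days (148 − 31 = 117 remain).
June has 30 days (117 − 30 = 87 remain).
July has 31 days (87 − 31 = 56 remain).
August has 31 days (56 − 31 = 25 remain).
25 into September → September 25.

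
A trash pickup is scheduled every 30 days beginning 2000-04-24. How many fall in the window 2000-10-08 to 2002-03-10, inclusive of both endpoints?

17

Occurrences land 30·i days after 2000-04-24 for i = 0, 1, 2, …
2000-10-08 is 167 days after the start; 167 ÷ 30 = 5 remainder 17; since the remainder is 17, round up to i = 6. First occurrence in the window: #7 on 2000-10-21 (6×30 = 180 days in).
2002-03-10 is 685 days after the start; 685 ÷ 30 = 22 remainder 25. Last occurrence in the window: #23 on 2002-02-13.
Occurrences #7 through #23: 17 in total.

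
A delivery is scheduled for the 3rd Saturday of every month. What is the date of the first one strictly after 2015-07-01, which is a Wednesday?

2015-07-18

July 2015 starts on a Wednesday; its first Saturday is the 4th, so the 3rd Saturday is the 18th — 2015-07-18.
2015-07-18 is after 2015-07-01, so that is the next one.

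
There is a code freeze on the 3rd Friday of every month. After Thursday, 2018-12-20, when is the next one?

December 2018 starts on a Saturday; its first Friday is the 7th, so the 3rd Friday is the 21st — 2018-12-21.
2018-12-21 is after 2018-12-20, so that is the next one.

2018-12-21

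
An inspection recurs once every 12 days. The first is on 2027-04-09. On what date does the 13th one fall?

The 13th occurrence is 12 intervals after the first: 12 × 12 = 144 days after 2027-04-09.
April has 30 days — 21 days to the end of April leaves 123.
May has 31 days (92 left).
June has 30 days (62 left).
July has 31 days (31 left).
31 days into August → 2027-08-31.

2027-08-31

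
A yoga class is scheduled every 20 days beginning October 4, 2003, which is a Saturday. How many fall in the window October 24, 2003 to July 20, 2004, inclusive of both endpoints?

14

Occurrences land 20·i days after October 4, 2003 for i = 0, 1, 2, …
October 24, 2003 is 20 days after the start; 20 ÷ 20 = 1 remainder 0. First occurrence in the window: #2 on October 24, 2003 (1×20 = 20 days in).
July 20, 2004 is 290 days after the start; 290 ÷ 20 = 14 remainder 10. Last occurrence in the window: #15 on July 10, 2004.
Occurrences #2 through #15: 14 in total.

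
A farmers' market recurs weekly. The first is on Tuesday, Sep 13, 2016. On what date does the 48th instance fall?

The 48th occurrence is 47 intervals after the first: 47 × 7 = 329 days after Sep 13, 2016.
Sep has 30 days — 17 days to the end of Sep leaves 312.
Oct has 31 days (281 left).
Nov has 30 days (251 left).
Dec has 31 days (220 left).
Jan has 31 days (189 left).
Feb has 28 days (161 left).
Mar has 31 days (130 left).
Apr has 30 days (100 left).
May has 31 days (69 left).
Jun has 30 days (39 left).
Jul has 31 days (8 left).
8 days into Aug → Aug 8, 2017.

Aug 8, 2017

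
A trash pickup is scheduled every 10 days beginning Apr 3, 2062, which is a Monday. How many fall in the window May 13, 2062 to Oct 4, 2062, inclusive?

15

Occurrences land 10·i days after Apr 3, 2062 for i = 0, 1, 2, …
May 13, 2062 is 40 days after the start; 40 ÷ 10 = 4 remainder 0. First occurrence in the window: #5 on May 13, 2062 (4×10 = 40 days in).
Oct 4, 2062 is 184 days after the start; 184 ÷ 10 = 18 remainder 4. Last occurrence in the window: #19 on Sep 30, 2062.
Occurrences #5 through #19: 15 in total.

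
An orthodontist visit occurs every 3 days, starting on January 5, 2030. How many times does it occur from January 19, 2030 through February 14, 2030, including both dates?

Occurrences land 3·i days after January 5, 2030 for i = 0, 1, 2, …
January 19, 2030 is 14 days after the start; 14 ÷ 3 = 4 remainder 2; since the remainder is 2, round up to i = 5. First occurrence in the window: #6 on January 20, 2030 (5×3 = 15 days in).
February 14, 2030 is 40 days after the start; 40 ÷ 3 = 13 remainder 1. Last occurrence in the window: #14 on February 13, 2030.
Occurrences #6 through #14: 9 in total.

9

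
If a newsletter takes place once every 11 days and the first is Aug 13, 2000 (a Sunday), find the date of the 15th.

The 15th occurrence is 14 intervals after the first: 14 × 11 = 154 days after Aug 13, 2000.
Aug has 31 days — 18 days to the end of Aug leaves 136.
Sep has 30 days (106 left).
Oct has 31 days (75 left).
Nov has 30 days (45 left).
Dec has 31 days (14 left).
14 days into Jan → Jan 14, 2001.

Jan 14, 2001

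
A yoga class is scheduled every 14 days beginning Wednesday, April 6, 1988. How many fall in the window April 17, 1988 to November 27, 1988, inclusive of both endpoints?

Occurrences land 14·i days after April 6, 1988 for i = 0, 1, 2, …
April 17, 1988 is 11 days after the start; 11 ÷ 14 = 0 remainder 11; since the remainder is 11, round up to i = 1. First occurrence in the window: #2 on April 20, 1988 (1×14 = 14 days in).
November 27, 1988 is 235 days after the start; 235 ÷ 14 = 16 remainder 11. Last occurrence in the window: #17 on November 16, 1988.
Occurrences #2 through #17: 16 in total.

16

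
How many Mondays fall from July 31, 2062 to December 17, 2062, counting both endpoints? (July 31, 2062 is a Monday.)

July 31, 2062 is a Monday; the first Monday on or after it is July 31, 2062.
From July 31, 2062 to December 17, 2062: 0 + 31 + 30 + 31 + 30 + 17 = 139 days (rest of July, August, September, October, November, December).
139 ÷ 7 = 19 full weeks with remainder 6, so 19 more Mondays after the first → 20.

20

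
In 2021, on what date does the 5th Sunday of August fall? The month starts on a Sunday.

2021-08-29

August 2021 begins on a Sunday, so the first Sunday is August 1.
The 5th Sunday is 4 weeks later: 1 + 28 = 29.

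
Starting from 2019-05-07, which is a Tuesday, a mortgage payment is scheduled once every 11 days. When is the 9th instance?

The 9th occurrence is 8 intervals after the first: 8 × 11 = 88 days after 2019-05-07.
May has 31 days — 24 days to the end of May leaves 64.
June has 30 days (34 left).
July has 31 days (3 left).
3 days into August → 2019-08-03.

2019-08-03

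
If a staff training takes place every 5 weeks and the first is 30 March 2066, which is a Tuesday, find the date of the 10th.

8 February 2067

The 10th occurrence is 9 intervals after the first: 9 × 35 = 315 days after 30 March 2066.
March has 31 days — 1 day to the end of March leaves 314.
April has 30 days (284 left).
May has 31 days (253 left).
June has 30 days (223 left).
July has 31 days (192 left).
August has 31 days (161 left).
September has 30 days (131 left).
October has 31 days (100 left).
November has 30 days (70 left).
December has 31 days (39 left).
January has 31 days (8 left).
8 days into February → 8 February 2067.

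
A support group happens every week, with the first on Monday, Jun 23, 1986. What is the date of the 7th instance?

The 7th occurrence is 6 intervals after the first: 6 × 7 = 42 days after Jun 23, 1986.
Jun has 30 days — 7 days to the end of Jun leaves 35.
Jul has 31 days (4 left).
4 days into Aug → Aug 4, 1986.

Aug 4, 1986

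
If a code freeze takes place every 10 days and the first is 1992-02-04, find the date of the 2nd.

1992-02-14

The 2nd occurrence is 1 interval after the first: 1 × 10 = 10 days after 1992-02-04.
10 days later is 1992-02-14.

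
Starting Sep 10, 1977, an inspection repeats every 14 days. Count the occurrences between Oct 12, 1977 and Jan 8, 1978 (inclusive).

6

Occurrences land 14·i days after Sep 10, 1977 for i = 0, 1, 2, …
Oct 12, 1977 is 32 days after the start; 32 ÷ 14 = 2 remainder 4; since the remainder is 4, round up to i = 3. First occurrence in the window: #4 on Oct 22, 1977 (3×14 = 42 days in).
Jan 8, 1978 is 120 days after the start; 120 ÷ 14 = 8 remainder 8. Last occurrence in the window: #9 on Dec 31, 1977.
Occurrences #4 through #9: 6 in total.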